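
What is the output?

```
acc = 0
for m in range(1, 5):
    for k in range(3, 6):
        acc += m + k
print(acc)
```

m=1,k=3: acc = 0+4 = 4
m=1,k=4: acc = 4+5 = 9
m=1,k=5: acc = 9+6 = 15
m=2,k=3: acc = 15+5 = 20
m=2,k=4: acc = 20+6 = 26
m=2,k=5: acc = 26+7 = 33
m=3,k=3: acc = 33+6 = 39
m=3,k=4: acc = 39+7 = 46
m=3,k=5: acc = 46+8 = 54
m=4,k=3: acc = 54+7 = 61
m=4,k=4: acc = 61+8 = 69
m=4,k=5: acc = 69+9 = 78

78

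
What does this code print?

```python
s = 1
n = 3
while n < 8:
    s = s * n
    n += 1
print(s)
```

n=3: s = 1*3 = 3
n=4: s = 3*4 = 12
n=5: s = 12*5 = 60
n=6: s = 60*6 = 360
n=7: s = 360*7 = 2520

2520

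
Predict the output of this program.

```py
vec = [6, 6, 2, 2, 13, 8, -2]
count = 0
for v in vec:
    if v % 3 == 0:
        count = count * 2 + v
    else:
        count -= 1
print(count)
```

13

v=6: %3==0, count = 0*2+6 = 6
v=6: %3==0, count = 6*2+6 = 18
v=2: not %3==0, count = 18-1 = 17
v=2: not %3==0, count = 17-1 = 16
v=13: not %3==0, count = 16-1 = 15
v=8: not %3==0, count = 15-1 = 14
v=-2: not %3==0, count = 14-1 = 13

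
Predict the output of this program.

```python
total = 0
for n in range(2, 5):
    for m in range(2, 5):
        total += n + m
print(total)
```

54

n=2,m=2: total = 0+4 = 4
n=2,m=3: total = 4+5 = 9
n=2,m=4: total = 9+6 = 15
n=3,m=2: total = 15+5 = 20
n=3,m=3: total = 20+6 = 26
n=3,m=4: total = 26+7 = 33
n=4,m=2: total = 33+6 = 39
n=4,m=3: total = 39+7 = 46
n=4,m=4: total = 46+8 = 54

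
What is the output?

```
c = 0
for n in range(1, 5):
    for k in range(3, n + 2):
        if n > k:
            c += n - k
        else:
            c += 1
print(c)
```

6

n=2,k=3: not 2>3, c = 0+1 = 1
n=3,k=3: not 3>3, c = 1+1 = 2
n=3,k=4: not 3>4, c = 2+1 = 3
n=4,k=3: 4>3, c = 3+1 = 4
n=4,k=4: not 4>4, c = 4+1 = 5
n=4,k=5: not 4>5, c = 5+1 = 6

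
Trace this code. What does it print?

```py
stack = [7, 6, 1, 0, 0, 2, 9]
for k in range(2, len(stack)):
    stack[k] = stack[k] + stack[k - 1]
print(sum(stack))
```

61

k=2: stack[2] = 1+6 = 7 → [7, 6, 7, 0, 0, 2, 9]
k=3: stack[3] = 0+7 = 7 → [7, 6, 7, 7, 0, 2, 9]
k=4: stack[4] = 0+7 = 7 → [7, 6, 7, 7, 7, 2, 9]
k=5: stack[5] = 2+7 = 9 → [7, 6, 7, 7, 7, 9, 9]
k=6: stack[6] = 9+9 = 18 → [7, 6, 7, 7, 7, 9, 18]
sum = 61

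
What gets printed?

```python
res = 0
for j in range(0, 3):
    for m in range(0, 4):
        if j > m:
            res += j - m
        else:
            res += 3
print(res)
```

j=0,m=0: not 0>0, res = 0+3 = 3
j=0,m=1: not 0>1, res = 3+3 = 6
j=0,m=2: not 0>2, res = 6+3 = 9
j=0,m=3: not 0>3, res = 9+3 = 12
j=1,m=0: 1>0, res = 12+1 = 13
j=1,m=1: not 1>1, res = 13+3 = 16
j=1,m=2: not 1>2, res = 16+3 = 19
j=1,m=3: not 1>3, res = 19+3 = 22
j=2,m=0: 2>0, res = 22+2 = 24
j=2,m=1: 2>1, res = 24+1 = 25
j=2,m=2: not 2>2, res = 25+3 = 28
j=2,m=3: not 2>3, res = 28+3 = 31

31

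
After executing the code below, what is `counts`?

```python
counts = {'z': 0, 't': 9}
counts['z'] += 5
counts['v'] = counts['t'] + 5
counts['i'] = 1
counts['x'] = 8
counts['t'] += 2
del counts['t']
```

counts['z'] = 0+5 = 5 → {'z': 5, 't': 9}
counts['v'] = counts['t']+5 = 14 → {'z': 5, 't': 9, 'v': 14}
counts['i'] = 1 → {'z': 5, 't': 9, 'v': 14, 'i': 1}
counts['x'] = 8 → {'z': 5, 't': 9, 'v': 14, 'i': 1, 'x': 8}
counts['t'] = 9+2 = 11 → {'z': 5, 't': 11, 'v': 14, 'i': 1, 'x': 8}
del 't' → {'z': 5, 'v': 14, 'i': 1, 'x': 8}

{'z': 5, 'v': 14, 'i': 1, 'x': 8}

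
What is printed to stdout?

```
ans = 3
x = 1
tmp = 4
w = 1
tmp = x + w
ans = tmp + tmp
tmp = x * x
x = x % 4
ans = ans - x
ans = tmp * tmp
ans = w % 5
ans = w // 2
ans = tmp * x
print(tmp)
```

1

tmp = 1+1 = 2
ans = 2+2 = 4
tmp = 1*1 = 1
x = 1%4 = 1
ans = 4-1 = 3
ans = 1*1 = 1
ans = 1%5 = 1
ans = 1//2 = 0
ans = 1*1 = 1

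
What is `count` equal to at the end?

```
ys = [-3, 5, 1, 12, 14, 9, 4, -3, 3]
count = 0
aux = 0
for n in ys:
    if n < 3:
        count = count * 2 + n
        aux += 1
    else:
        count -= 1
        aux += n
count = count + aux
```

24

n=-3: <3, count = 0*2+(-3) = -3; aux=1
n=5: not <3, count = (-3)-1 = -4; aux=6
n=1: <3, count = (-4)*2+1 = -7; aux=7
n=12: not <3, count = (-7)-1 = -8; aux=19
n=14: not <3, count = (-8)-1 = -9; aux=33
n=9: not <3, count = (-9)-1 = -10; aux=42
n=4: not <3, count = (-10)-1 = -11; aux=46
n=-3: <3, count = (-11)*2+(-3) = -25; aux=47
n=3: not <3, count = (-25)-1 = -26; aux=50
count+aux = (-26)+50 = 24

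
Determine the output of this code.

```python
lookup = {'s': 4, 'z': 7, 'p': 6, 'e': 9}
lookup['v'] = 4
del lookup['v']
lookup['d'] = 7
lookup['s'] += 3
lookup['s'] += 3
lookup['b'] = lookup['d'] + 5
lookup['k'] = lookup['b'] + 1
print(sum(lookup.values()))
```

64

lookup['v'] = 4 → {'s': 4, 'z': 7, 'p': 6, 'e': 9, 'v': 4}
del 'v' → {'s': 4, 'z': 7, 'p': 6, 'e': 9}
lookup['d'] = 7 → {'s': 4, 'z': 7, 'p': 6, 'e': 9, 'd': 7}
lookup['s'] = 4+3 = 7 → {'s': 7, 'z': 7, 'p': 6, 'e': 9, 'd': 7}
lookup['s'] = 7+3 = 10 → {'s': 10, 'z': 7, 'p': 6, 'e': 9, 'd': 7}
lookup['b'] = lookup['d']+5 = 12 → {'s': 10, 'z': 7, 'p': 6, 'e': 9, 'd': 7, 'b': 12}
lookup['k'] = lookup['b']+1 = 13 → {'s': 10, 'z': 7, 'p': 6, 'e': 9, 'd': 7, 'b': 12, 'k': 13}
sum of values = 64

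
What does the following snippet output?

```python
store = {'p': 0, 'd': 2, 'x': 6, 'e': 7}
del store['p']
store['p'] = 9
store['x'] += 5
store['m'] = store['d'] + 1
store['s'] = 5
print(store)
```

{'d': 2, 'x': 11, 'e': 7, 'p': 9, 'm': 3, 's': 5}

del 'p' → {'d': 2, 'x': 6, 'e': 7}
store['p'] = 9 → {'d': 2, 'x': 6, 'e': 7, 'p': 9}
store['x'] = 6+5 = 11 → {'d': 2, 'x': 11, 'e': 7, 'p': 9}
store['m'] = store['d']+1 = 3 → {'d': 2, 'x': 11, 'e': 7, 'p': 9, 'm': 3}
store['s'] = 5 → {'d': 2, 'x': 11, 'e': 7, 'p': 9, 'm': 3, 's': 5}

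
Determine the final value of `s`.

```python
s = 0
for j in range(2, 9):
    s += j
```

35

j=2: s = 0+2 = 2
j=3: s = 2+3 = 5
j=4: s = 5+4 = 9
j=5: s = 9+5 = 14
j=6: s = 14+6 = 20
j=7: s = 20+7 = 27
j=8: s = 27+8 = 35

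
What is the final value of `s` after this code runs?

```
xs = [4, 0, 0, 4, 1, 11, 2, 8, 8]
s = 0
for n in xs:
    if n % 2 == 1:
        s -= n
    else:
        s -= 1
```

n=4: not odd, s = 0-1 = -1
n=0: not odd, s = (-1)-1 = -2
n=0: not odd, s = (-2)-1 = -3
n=4: not odd, s = (-3)-1 = -4
n=1: odd, s = (-4)-1 = -5
n=11: odd, s = (-5)-11 = -16
n=2: not odd, s = (-16)-1 = -17
n=8: not odd, s = (-17)-1 = -18
n=8: not odd, s = (-18)-1 = -19

-19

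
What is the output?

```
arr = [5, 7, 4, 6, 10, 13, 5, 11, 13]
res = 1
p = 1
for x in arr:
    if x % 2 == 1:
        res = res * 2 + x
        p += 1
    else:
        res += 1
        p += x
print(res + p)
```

570

x=5: odd, res = 1*2+5 = 7; p=2
x=7: odd, res = 7*2+7 = 21; p=3
x=4: not odd, res = 21+1 = 22; p=7
x=6: not odd, res = 22+1 = 23; p=13
x=10: not odd, res = 23+1 = 24; p=23
x=13: odd, res = 24*2+13 = 61; p=24
x=5: odd, res = 61*2+5 = 127; p=25
x=11: odd, res = 127*2+11 = 265; p=26
x=13: odd, res = 265*2+13 = 543; p=27
res+p = 543+27 = 570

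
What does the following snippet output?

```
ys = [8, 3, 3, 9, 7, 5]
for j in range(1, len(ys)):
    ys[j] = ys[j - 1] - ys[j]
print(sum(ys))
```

-25

j=1: ys[1] = 8-3 = 5 → [8, 5, 3, 9, 7, 5]
j=2: ys[2] = 5-3 = 2 → [8, 5, 2, 9, 7, 5]
j=3: ys[3] = 2-9 = -7 → [8, 5, 2, -7, 7, 5]
j=4: ys[4] = (-7)-7 = -14 → [8, 5, 2, -7, -14, 5]
j=5: ys[5] = (-14)-5 = -19 → [8, 5, 2, -7, -14, -19]
sum = -25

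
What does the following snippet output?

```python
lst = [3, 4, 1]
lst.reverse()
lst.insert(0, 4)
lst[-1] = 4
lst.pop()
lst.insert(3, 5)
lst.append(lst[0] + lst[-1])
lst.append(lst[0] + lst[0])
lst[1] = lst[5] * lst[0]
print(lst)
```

reverse → [1, 4, 3]
insert 4 at 0 → [4, 1, 4, 3]
lst[-1] = 4 → [4, 1, 4, 4]
pop() removes 4 → [4, 1, 4]
insert 5 at 3 → [4, 1, 4, 5]
append lst[0]+lst[-1] = 4+5 = 9 → [4, 1, 4, 5, 9]
append lst[0]+lst[0] = 4+4 = 8 → [4, 1, 4, 5, 9, 8]
lst[1] = lst[5]*lst[0] = 8*4 = 32 → [4, 32, 4, 5, 9, 8]

[4, 32, 4, 5, 9, 8]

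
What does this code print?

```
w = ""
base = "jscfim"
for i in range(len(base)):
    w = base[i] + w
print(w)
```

i=0: prepend 'j' → 'j'
i=1: prepend 's' → 'sj'
i=2: prepend 'c' → 'csj'
i=3: prepend 'f' → 'fcsj'
i=4: prepend 'i' → 'ifcsj'
i=5: prepend 'm' → 'mifcsj'

mifcsj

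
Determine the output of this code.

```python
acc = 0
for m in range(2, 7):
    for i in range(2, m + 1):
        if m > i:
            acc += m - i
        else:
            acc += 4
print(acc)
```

m=2,i=2: not 2>2, acc = 0+4 = 4
m=3,i=2: 3>2, acc = 4+1 = 5
m=3,i=3: not 3>3, acc = 5+4 = 9
m=4,i=2: 4>2, acc = 9+2 = 11
m=4,i=3: 4>3, acc = 11+1 = 12
m=4,i=4: not 4>4, acc = 12+4 = 16
m=5,i=2: 5>2, acc = 16+3 = 19
m=5,i=3: 5>3, acc = 19+2 = 21
m=5,i=4: 5>4, acc = 21+1 = 22
m=5,i=5: not 5>5, acc = 22+4 = 26
m=6,i=2: 6>2, acc = 26+4 = 30
m=6,i=3: 6>3, acc = 30+3 = 33
m=6,i=4: 6>4, acc = 33+2 = 35
m=6,i=5: 6>5, acc = 35+1 = 36
m=6,i=6: not 6>6, acc = 36+4 = 40

40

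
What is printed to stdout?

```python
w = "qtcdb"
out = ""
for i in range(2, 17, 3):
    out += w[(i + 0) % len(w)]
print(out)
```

cqdtb

i=2: add w[2]='c' → 'c'
i=5: add w[0]='q' → 'cq'
i=8: add w[3]='d' → 'cqd'
i=11: add w[1]='t' → 'cqdt'
i=14: add w[4]='b' → 'cqdtb'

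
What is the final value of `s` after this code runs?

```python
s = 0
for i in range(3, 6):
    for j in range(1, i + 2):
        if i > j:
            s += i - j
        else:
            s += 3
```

i=3,j=1: 3>1, s = 0+2 = 2
i=3,j=2: 3>2, s = 2+1 = 3
i=3,j=3: not 3>3, s = 3+3 = 6
i=3,j=4: not 3>4, s = 6+3 = 9
i=4,j=1: 4>1, s = 9+3 = 12
i=4,j=2: 4>2, s = 12+2 = 14
i=4,j=3: 4>3, s = 14+1 = 15
i=4,j=4: not 4>4, s = 15+3 = 18
i=4,j=5: not 4>5, s = 18+3 = 21
i=5,j=1: 5>1, s = 21+4 = 25
i=5,j=2: 5>2, s = 25+3 = 28
i=5,j=3: 5>3, s = 28+2 = 30
i=5,j=4: 5>4, s = 30+1 = 31
i=5,j=5: not 5>5, s = 31+3 = 34
i=5,j=6: not 5>6, s = 34+3 = 37

37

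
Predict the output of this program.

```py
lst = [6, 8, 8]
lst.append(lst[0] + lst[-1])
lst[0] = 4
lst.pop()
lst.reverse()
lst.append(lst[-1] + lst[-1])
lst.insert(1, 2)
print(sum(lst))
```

30

append lst[0]+lst[-1] = 6+8 = 14 → [6, 8, 8, 14]
lst[0] = 4 → [4, 8, 8, 14]
pop() removes 14 → [4, 8, 8]
reverse → [8, 8, 4]
append lst[-1]+lst[-1] = 4+4 = 8 → [8, 8, 4, 8]
insert 2 at 1 → [8, 2, 8, 4, 8]
sum = 30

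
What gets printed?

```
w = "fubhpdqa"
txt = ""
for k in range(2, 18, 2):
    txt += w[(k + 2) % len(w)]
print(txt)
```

k=2: add w[4]='p' → 'p'
k=4: add w[6]='q' → 'pq'
k=6: add w[0]='f' → 'pqf'
k=8: add w[2]='b' → 'pqfb'
k=10: add w[4]='p' → 'pqfbp'
k=12: add w[6]='q' → 'pqfbpq'
k=14: add w[0]='f' → 'pqfbpqf'
k=16: add w[2]='b' → 'pqfbpqfb'

pqfbpqfb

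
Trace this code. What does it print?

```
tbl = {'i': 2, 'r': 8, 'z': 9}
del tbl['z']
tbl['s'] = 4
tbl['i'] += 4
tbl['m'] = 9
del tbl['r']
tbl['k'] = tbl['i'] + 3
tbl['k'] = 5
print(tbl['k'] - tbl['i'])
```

-1

del 'z' → {'i': 2, 'r': 8}
tbl['s'] = 4 → {'i': 2, 'r': 8, 's': 4}
tbl['i'] = 2+4 = 6 → {'i': 6, 'r': 8, 's': 4}
tbl['m'] = 9 → {'i': 6, 'r': 8, 's': 4, 'm': 9}
del 'r' → {'i': 6, 's': 4, 'm': 9}
tbl['k'] = tbl['i']+3 = 9 → {'i': 6, 's': 4, 'm': 9, 'k': 9}
tbl['k'] = 5 → {'i': 6, 's': 4, 'm': 9, 'k': 5}
tbl['k']-tbl['i'] = 5-6 = -1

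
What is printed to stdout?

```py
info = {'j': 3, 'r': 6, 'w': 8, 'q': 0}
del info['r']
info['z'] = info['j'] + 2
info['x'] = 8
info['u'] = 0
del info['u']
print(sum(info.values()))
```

24

del 'r' → {'j': 3, 'w': 8, 'q': 0}
info['z'] = info['j']+2 = 5 → {'j': 3, 'w': 8, 'q': 0, 'z': 5}
info['x'] = 8 → {'j': 3, 'w': 8, 'q': 0, 'z': 5, 'x': 8}
info['u'] = 0 → {'j': 3, 'w': 8, 'q': 0, 'z': 5, 'x': 8, 'u': 0}
del 'u' → {'j': 3, 'w': 8, 'q': 0, 'z': 5, 'x': 8}
sum of values = 24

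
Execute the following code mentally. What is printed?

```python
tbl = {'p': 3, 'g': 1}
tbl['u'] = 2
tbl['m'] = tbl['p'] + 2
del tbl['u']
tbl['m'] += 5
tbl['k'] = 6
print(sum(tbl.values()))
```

20

tbl['u'] = 2 → {'p': 3, 'g': 1, 'u': 2}
tbl['m'] = tbl['p']+2 = 5 → {'p': 3, 'g': 1, 'u': 2, 'm': 5}
del 'u' → {'p': 3, 'g': 1, 'm': 5}
tbl['m'] = 5+5 = 10 → {'p': 3, 'g': 1, 'm': 10}
tbl['k'] = 6 → {'p': 3, 'g': 1, 'm': 10, 'k': 6}
sum of values = 20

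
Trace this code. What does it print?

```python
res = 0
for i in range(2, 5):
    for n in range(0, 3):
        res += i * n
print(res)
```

i=2,n=0: res = 0+0 = 0
i=2,n=1: res = 0+2 = 2
i=2,n=2: res = 2+4 = 6
i=3,n=0: res = 6+0 = 6
i=3,n=1: res = 6+3 = 9
i=3,n=2: res = 9+6 = 15
i=4,n=0: res = 15+0 = 15
i=4,n=1: res = 15+4 = 19
i=4,n=2: res = 19+8 = 27

27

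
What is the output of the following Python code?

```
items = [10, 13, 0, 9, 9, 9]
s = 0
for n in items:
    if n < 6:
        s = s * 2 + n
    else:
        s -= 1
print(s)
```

-7

n=10: not <6, s = 0-1 = -1
n=13: not <6, s = (-1)-1 = -2
n=0: <6, s = (-2)*2+0 = -4
n=9: not <6, s = (-4)-1 = -5
n=9: not <6, s = (-5)-1 = -6
n=9: not <6, s = (-6)-1 = -7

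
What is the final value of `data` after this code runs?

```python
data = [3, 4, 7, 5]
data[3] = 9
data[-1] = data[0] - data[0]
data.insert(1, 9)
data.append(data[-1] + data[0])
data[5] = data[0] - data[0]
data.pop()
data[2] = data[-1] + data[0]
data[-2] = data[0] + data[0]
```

[3, 9, 3, 6, 0]

data[3] = 9 → [3, 4, 7, 9]
data[-1] = data[0]-data[0] = 3-3 = 0 → [3, 4, 7, 0]
insert 9 at 1 → [3, 9, 4, 7, 0]
append data[-1]+data[0] = 0+3 = 3 → [3, 9, 4, 7, 0, 3]
data[5] = data[0]-data[0] = 3-3 = 0 → [3, 9, 4, 7, 0, 0]
pop() removes 0 → [3, 9, 4, 7, 0]
data[2] = data[-1]+data[0] = 0+3 = 3 → [3, 9, 3, 7, 0]
data[-2] = data[0]+data[0] = 3+3 = 6 → [3, 9, 3, 6, 0]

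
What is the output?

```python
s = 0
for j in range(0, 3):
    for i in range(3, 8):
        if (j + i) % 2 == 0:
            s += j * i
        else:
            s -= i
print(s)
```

j=0,i=3: odd sum, s = 0-3 = -3
j=0,i=4: even sum, s = (-3)+0 = -3
j=0,i=5: odd sum, s = (-3)-5 = -8
j=0,i=6: even sum, s = (-8)+0 = -8
j=0,i=7: odd sum, s = (-8)-7 = -15
j=1,i=3: even sum, s = (-15)+3 = -12
j=1,i=4: odd sum, s = (-12)-4 = -16
j=1,i=5: even sum, s = (-16)+5 = -11
j=1,i=6: odd sum, s = (-11)-6 = -17
j=1,i=7: even sum, s = (-17)+7 = -10
j=2,i=3: odd sum, s = (-10)-3 = -13
j=2,i=4: even sum, s = (-13)+8 = -5
j=2,i=5: odd sum, s = (-5)-5 = -10
j=2,i=6: even sum, s = (-10)+12 = 2
j=2,i=7: odd sum, s = 2-7 = -5

-5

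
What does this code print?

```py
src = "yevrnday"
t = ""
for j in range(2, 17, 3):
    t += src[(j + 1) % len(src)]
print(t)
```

j=2: add src[3]='r' → 'r'
j=5: add src[6]='a' → 'ra'
j=8: add src[1]='e' → 'rae'
j=11: add src[4]='n' → 'raen'
j=14: add src[7]='y' → 'raeny'

raeny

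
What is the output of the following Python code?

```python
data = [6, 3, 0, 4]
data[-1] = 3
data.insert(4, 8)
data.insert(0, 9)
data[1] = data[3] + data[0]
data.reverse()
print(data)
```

data[-1] = 3 → [6, 3, 0, 3]
insert 8 at 4 → [6, 3, 0, 3, 8]
insert 9 at 0 → [9, 6, 3, 0, 3, 8]
data[1] = data[3]+data[0] = 0+9 = 9 → [9, 9, 3, 0, 3, 8]
reverse → [8, 3, 0, 3, 9, 9]

[8, 3, 0, 3, 9, 9]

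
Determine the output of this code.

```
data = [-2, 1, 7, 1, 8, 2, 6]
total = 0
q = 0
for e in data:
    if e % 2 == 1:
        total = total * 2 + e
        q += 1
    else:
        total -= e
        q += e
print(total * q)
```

323

e=-2: not odd, total = 0-(-2) = 2; q=-2
e=1: odd, total = 2*2+1 = 5; q=-1
e=7: odd, total = 5*2+7 = 17; q=0
e=1: odd, total = 17*2+1 = 35; q=1
e=8: not odd, total = 35-8 = 27; q=9
e=2: not odd, total = 27-2 = 25; q=11
e=6: not odd, total = 25-6 = 19; q=17
total*q = 19*17 = 323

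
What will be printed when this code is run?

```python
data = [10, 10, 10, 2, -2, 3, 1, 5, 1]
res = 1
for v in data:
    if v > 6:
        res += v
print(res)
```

31

v=10: >6, res = 1+10 = 11
v=10: >6, res = 11+10 = 21
v=10: >6, res = 21+10 = 31
v=2: not >6
v=-2: not >6
v=3: not >6
v=1: not >6
v=5: not >6
v=1: not >6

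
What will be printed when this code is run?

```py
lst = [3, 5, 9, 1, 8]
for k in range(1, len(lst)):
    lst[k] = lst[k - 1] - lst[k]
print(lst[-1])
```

k=1: lst[1] = 3-5 = -2 → [3, -2, 9, 1, 8]
k=2: lst[2] = (-2)-9 = -11 → [3, -2, -11, 1, 8]
k=3: lst[3] = (-11)-1 = -12 → [3, -2, -11, -12, 8]
k=4: lst[4] = (-12)-8 = -20 → [3, -2, -11, -12, -20]

-20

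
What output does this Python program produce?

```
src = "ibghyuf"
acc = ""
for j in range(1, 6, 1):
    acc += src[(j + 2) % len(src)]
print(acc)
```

j=1: add src[3]='h' → 'h'
j=2: add src[4]='y' → 'hy'
j=3: add src[5]='u' → 'hyu'
j=4: add src[6]='f' → 'hyuf'
j=5: add src[0]='i' → 'hyufi'

hyufi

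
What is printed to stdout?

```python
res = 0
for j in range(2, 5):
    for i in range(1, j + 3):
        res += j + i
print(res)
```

93

j=2,i=1: res = 0+3 = 3
j=2,i=2: res = 3+4 = 7
j=2,i=3: res = 7+5 = 12
j=2,i=4: res = 12+6 = 18
j=3,i=1: res = 18+4 = 22
j=3,i=2: res = 22+5 = 27
j=3,i=3: res = 27+6 = 33
j=3,i=4: res = 33+7 = 40
j=3,i=5: res = 40+8 = 48
j=4,i=1: res = 48+5 = 53
j=4,i=2: res = 53+6 = 59
j=4,i=3: res = 59+7 = 66
j=4,i=4: res = 66+8 = 74
j=4,i=5: res = 74+9 = 83
j=4,i=6: res = 83+10 = 93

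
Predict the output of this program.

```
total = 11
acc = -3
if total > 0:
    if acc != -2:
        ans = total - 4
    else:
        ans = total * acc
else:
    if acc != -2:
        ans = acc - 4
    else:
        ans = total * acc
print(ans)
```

total=11, acc=-3
total > 0 is True; acc != -2 is True
→ ans = total - 4 = 7

7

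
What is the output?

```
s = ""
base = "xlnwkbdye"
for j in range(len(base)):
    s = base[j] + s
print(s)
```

j=0: prepend 'x' → 'x'
j=1: prepend 'l' → 'lx'
j=2: prepend 'n' → 'nlx'
j=3: prepend 'w' → 'wnlx'
j=4: prepend 'k' → 'kwnlx'
j=5: prepend 'b' → 'bkwnlx'
j=6: prepend 'd' → 'dbkwnlx'
j=7: prepend 'y' → 'ydbkwnlx'
j=8: prepend 'e' → 'eydbkwnlx'

eydbkwnlx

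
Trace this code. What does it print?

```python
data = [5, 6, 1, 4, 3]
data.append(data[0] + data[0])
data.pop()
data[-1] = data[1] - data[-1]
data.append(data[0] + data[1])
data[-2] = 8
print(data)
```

[5, 6, 1, 4, 8, 11]

append data[0]+data[0] = 5+5 = 10 → [5, 6, 1, 4, 3, 10]
pop() removes 10 → [5, 6, 1, 4, 3]
data[-1] = data[1]-data[-1] = 6-3 = 3 → [5, 6, 1, 4, 3]
append data[0]+data[1] = 5+6 = 11 → [5, 6, 1, 4, 3, 11]
data[-2] = 8 → [5, 6, 1, 4, 8, 11]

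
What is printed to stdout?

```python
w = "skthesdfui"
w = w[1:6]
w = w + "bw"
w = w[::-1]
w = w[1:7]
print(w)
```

bsehtk

slice [1:6] → 'kthes'
+ 'bw' → 'kthesbw'
reverse → 'wbsehtk'
slice [1:7] → 'bsehtk'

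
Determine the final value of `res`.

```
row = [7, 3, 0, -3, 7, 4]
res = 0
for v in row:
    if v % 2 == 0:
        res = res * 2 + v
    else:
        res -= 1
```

-8

v=7: not even, res = 0-1 = -1
v=3: not even, res = (-1)-1 = -2
v=0: even, res = (-2)*2+0 = -4
v=-3: not even, res = (-4)-1 = -5
v=7: not even, res = (-5)-1 = -6
v=4: even, res = (-6)*2+4 = -8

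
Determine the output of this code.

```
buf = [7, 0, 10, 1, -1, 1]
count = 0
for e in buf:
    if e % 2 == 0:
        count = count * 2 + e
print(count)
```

e=7: not even
e=0: even, count = 0*2+0 = 0
e=10: even, count = 0*2+10 = 10
e=1: not even
e=-1: not even
e=1: not even

10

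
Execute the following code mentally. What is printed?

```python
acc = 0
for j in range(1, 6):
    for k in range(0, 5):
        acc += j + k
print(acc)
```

125

j=1,k=0: acc = 0+1 = 1
j=1,k=1: acc = 1+2 = 3
j=1,k=2: acc = 3+3 = 6
j=1,k=3: acc = 6+4 = 10
j=1,k=4: acc = 10+5 = 15
j=2,k=0: acc = 15+2 = 17
j=2,k=1: acc = 17+3 = 20
j=2,k=2: acc = 20+4 = 24
j=2,k=3: acc = 24+5 = 29
j=2,k=4: acc = 29+6 = 35
j=3,k=0: acc = 35+3 = 38
j=3,k=1: acc = 38+4 = 42
j=3,k=2: acc = 42+5 = 47
j=3,k=3: acc = 47+6 = 53
j=3,k=4: acc = 53+7 = 60
j=4,k=0: acc = 60+4 = 64
j=4,k=1: acc = 64+5 = 69
j=4,k=2: acc = 69+6 = 75
j=4,k=3: acc = 75+7 = 82
j=4,k=4: acc = 82+8 = 90
j=5,k=0: acc = 90+5 = 95
j=5,k=1: acc = 95+6 = 101
j=5,k=2: acc = 101+7 = 108
j=5,k=3: acc = 108+8 = 116
j=5,k=4: acc = 116+9 = 125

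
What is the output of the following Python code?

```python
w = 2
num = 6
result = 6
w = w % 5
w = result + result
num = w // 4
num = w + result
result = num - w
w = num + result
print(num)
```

18

w = 2%5 = 2
w = 6+6 = 12
num = 12//4 = 3
num = 12+6 = 18
result = 18-12 = 6
w = 18+6 = 24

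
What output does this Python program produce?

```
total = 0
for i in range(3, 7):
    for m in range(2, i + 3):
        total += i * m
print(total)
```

467

i=3,m=2: total = 0+6 = 6
i=3,m=3: total = 6+9 = 15
i=3,m=4: total = 15+12 = 27
i=3,m=5: total = 27+15 = 42
i=4,m=2: total = 42+8 = 50
i=4,m=3: total = 50+12 = 62
i=4,m=4: total = 62+16 = 78
i=4,m=5: total = 78+20 = 98
i=4,m=6: total = 98+24 = 122
i=5,m=2: total = 122+10 = 132
i=5,m=3: total = 132+15 = 147
i=5,m=4: total = 147+20 = 167
i=5,m=5: total = 167+25 = 192
i=5,m=6: total = 192+30 = 222
i=5,m=7: total = 222+35 = 257
i=6,m=2: total = 257+12 = 269
i=6,m=3: total = 269+18 = 287
i=6,m=4: total = 287+24 = 311
i=6,m=5: total = 311+30 = 341
i=6,m=6: total = 341+36 = 377
i=6,m=7: total = 377+42 = 419
i=6,m=8: total = 419+48 = 467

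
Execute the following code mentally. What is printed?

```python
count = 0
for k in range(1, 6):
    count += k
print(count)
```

k=1: count = 0+1 = 1
k=2: count = 1+2 = 3
k=3: count = 3+3 = 6
k=4: count = 6+4 = 10
k=5: count = 10+5 = 15

15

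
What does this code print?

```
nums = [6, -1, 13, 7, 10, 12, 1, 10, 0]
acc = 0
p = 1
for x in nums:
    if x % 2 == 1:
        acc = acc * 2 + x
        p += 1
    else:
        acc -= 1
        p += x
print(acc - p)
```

x=6: not odd, acc = 0-1 = -1; p=7
x=-1: odd, acc = (-1)*2+(-1) = -3; p=8
x=13: odd, acc = (-3)*2+13 = 7; p=9
x=7: odd, acc = 7*2+7 = 21; p=10
x=10: not odd, acc = 21-1 = 20; p=20
x=12: not odd, acc = 20-1 = 19; p=32
x=1: odd, acc = 19*2+1 = 39; p=33
x=10: not odd, acc = 39-1 = 38; p=43
x=0: not odd, acc = 38-1 = 37; p=43
acc-p = 37-43 = -6

-6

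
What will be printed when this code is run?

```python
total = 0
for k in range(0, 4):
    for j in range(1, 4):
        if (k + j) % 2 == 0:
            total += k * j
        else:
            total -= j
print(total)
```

k=0,j=1: odd sum, total = 0-1 = -1
k=0,j=2: even sum, total = (-1)+0 = -1
k=0,j=3: odd sum, total = (-1)-3 = -4
k=1,j=1: even sum, total = (-4)+1 = -3
k=1,j=2: odd sum, total = (-3)-2 = -5
k=1,j=3: even sum, total = (-5)+3 = -2
k=2,j=1: odd sum, total = (-2)-1 = -3
k=2,j=2: even sum, total = (-3)+4 = 1
k=2,j=3: odd sum, total = 1-3 = -2
k=3,j=1: even sum, total = (-2)+3 = 1
k=3,j=2: odd sum, total = 1-2 = -1
k=3,j=3: even sum, total = (-1)+9 = 8

8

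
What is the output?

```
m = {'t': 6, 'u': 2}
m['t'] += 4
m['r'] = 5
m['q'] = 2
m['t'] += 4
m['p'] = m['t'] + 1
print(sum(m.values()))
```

38

m['t'] = 6+4 = 10 → {'t': 10, 'u': 2}
m['r'] = 5 → {'t': 10, 'u': 2, 'r': 5}
m['q'] = 2 → {'t': 10, 'u': 2, 'r': 5, 'q': 2}
m['t'] = 10+4 = 14 → {'t': 14, 'u': 2, 'r': 5, 'q': 2}
m['p'] = m['t']+1 = 15 → {'t': 14, 'u': 2, 'r': 5, 'q': 2, 'p': 15}
sum of values = 38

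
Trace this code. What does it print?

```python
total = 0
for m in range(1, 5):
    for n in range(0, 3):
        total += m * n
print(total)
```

m=1,n=0: total = 0+0 = 0
m=1,n=1: total = 0+1 = 1
m=1,n=2: total = 1+2 = 3
m=2,n=0: total = 3+0 = 3
m=2,n=1: total = 3+2 = 5
m=2,n=2: total = 5+4 = 9
m=3,n=0: total = 9+0 = 9
m=3,n=1: total = 9+3 = 12
m=3,n=2: total = 12+6 = 18
m=4,n=0: total = 18+0 = 18
m=4,n=1: total = 18+4 = 22
m=4,n=2: total = 22+8 = 30

30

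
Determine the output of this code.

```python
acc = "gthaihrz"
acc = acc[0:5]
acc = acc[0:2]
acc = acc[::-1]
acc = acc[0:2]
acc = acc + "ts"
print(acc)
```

slice [0:5] → 'gthai'
slice [0:2] → 'gt'
reverse → 'tg'
slice [0:2] → 'tg'
+ 'ts' → 'tgts'

tgts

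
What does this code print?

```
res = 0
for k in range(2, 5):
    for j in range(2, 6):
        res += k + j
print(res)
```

78

k=2,j=2: res = 0+4 = 4
k=2,j=3: res = 4+5 = 9
k=2,j=4: res = 9+6 = 15
k=2,j=5: res = 15+7 = 22
k=3,j=2: res = 22+5 = 27
k=3,j=3: res = 27+6 = 33
k=3,j=4: res = 33+7 = 40
k=3,j=5: res = 40+8 = 48
k=4,j=2: res = 48+6 = 54
k=4,j=3: res = 54+7 = 61
k=4,j=4: res = 61+8 = 69
k=4,j=5: res = 69+9 = 78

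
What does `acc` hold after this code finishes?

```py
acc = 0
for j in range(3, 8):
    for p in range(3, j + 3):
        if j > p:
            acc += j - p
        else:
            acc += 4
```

j=3,p=3: not 3>3, acc = 0+4 = 4
j=3,p=4: not 3>4, acc = 4+4 = 8
j=3,p=5: not 3>5, acc = 8+4 = 12
j=4,p=3: 4>3, acc = 12+1 = 13
j=4,p=4: not 4>4, acc = 13+4 = 17
j=4,p=5: not 4>5, acc = 17+4 = 21
j=4,p=6: not 4>6, acc = 21+4 = 25
j=5,p=3: 5>3, acc = 25+2 = 27
j=5,p=4: 5>4, acc = 27+1 = 28
j=5,p=5: not 5>5, acc = 28+4 = 32
j=5,p=6: not 5>6, acc = 32+4 = 36
j=5,p=7: not 5>7, acc = 36+4 = 40
j=6,p=3: 6>3, acc = 40+3 = 43
j=6,p=4: 6>4, acc = 43+2 = 45
j=6,p=5: 6>5, acc = 45+1 = 46
j=6,p=6: not 6>6, acc = 46+4 = 50
j=6,p=7: not 6>7, acc = 50+4 = 54
j=6,p=8: not 6>8, acc = 54+4 = 58
j=7,p=3: 7>3, acc = 58+4 = 62
j=7,p=4: 7>4, acc = 62+3 = 65
j=7,p=5: 7>5, acc = 65+2 = 67
j=7,p=6: 7>6, acc = 67+1 = 68
j=7,p=7: not 7>7, acc = 68+4 = 72
j=7,p=8: not 7>8, acc = 72+4 = 76
j=7,p=9: not 7>9, acc = 76+4 = 80

80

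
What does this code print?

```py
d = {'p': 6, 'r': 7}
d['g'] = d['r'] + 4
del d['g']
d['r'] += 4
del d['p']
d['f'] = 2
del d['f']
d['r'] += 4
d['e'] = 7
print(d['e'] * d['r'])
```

105

d['g'] = d['r']+4 = 11 → {'p': 6, 'r': 7, 'g': 11}
del 'g' → {'p': 6, 'r': 7}
d['r'] = 7+4 = 11 → {'p': 6, 'r': 11}
del 'p' → {'r': 11}
d['f'] = 2 → {'r': 11, 'f': 2}
del 'f' → {'r': 11}
d['r'] = 11+4 = 15 → {'r': 15}
d['e'] = 7 → {'r': 15, 'e': 7}
d['e']*d['r'] = 7*15 = 105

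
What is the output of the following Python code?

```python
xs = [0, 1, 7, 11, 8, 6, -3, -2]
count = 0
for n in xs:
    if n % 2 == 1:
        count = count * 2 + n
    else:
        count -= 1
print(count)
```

34

n=0: not odd, count = 0-1 = -1
n=1: odd, count = (-1)*2+1 = -1
n=7: odd, count = (-1)*2+7 = 5
n=11: odd, count = 5*2+11 = 21
n=8: not odd, count = 21-1 = 20
n=6: not odd, count = 20-1 = 19
n=-3: odd, count = 19*2+(-3) = 35
n=-2: not odd, count = 35-1 = 34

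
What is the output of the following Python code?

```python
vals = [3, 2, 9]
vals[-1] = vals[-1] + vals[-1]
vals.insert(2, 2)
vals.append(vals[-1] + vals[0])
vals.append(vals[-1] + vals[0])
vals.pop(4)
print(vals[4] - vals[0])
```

21

vals[-1] = vals[-1]+vals[-1] = 9+9 = 18 → [3, 2, 18]
insert 2 at 2 → [3, 2, 2, 18]
append vals[-1]+vals[0] = 18+3 = 21 → [3, 2, 2, 18, 21]
append vals[-1]+vals[0] = 21+3 = 24 → [3, 2, 2, 18, 21, 24]
pop(4) removes 21 → [3, 2, 2, 18, 24]
vals[4]-vals[0] = 24-3 = 21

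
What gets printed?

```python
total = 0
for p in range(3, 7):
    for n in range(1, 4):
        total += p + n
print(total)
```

p=3,n=1: total = 0+4 = 4
p=3,n=2: total = 4+5 = 9
p=3,n=3: total = 9+6 = 15
p=4,n=1: total = 15+5 = 20
p=4,n=2: total = 20+6 = 26
p=4,n=3: total = 26+7 = 33
p=5,n=1: total = 33+6 = 39
p=5,n=2: total = 39+7 = 46
p=5,n=3: total = 46+8 = 54
p=6,n=1: total = 54+7 = 61
p=6,n=2: total = 61+8 = 69
p=6,n=3: total = 69+9 = 78

78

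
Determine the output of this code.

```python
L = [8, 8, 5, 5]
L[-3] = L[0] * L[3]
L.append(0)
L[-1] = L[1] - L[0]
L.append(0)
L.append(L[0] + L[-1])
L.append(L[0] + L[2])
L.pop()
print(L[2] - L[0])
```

-3

L[-3] = L[0]*L[3] = 8*5 = 40 → [8, 40, 5, 5]
append 0 → [8, 40, 5, 5, 0]
L[-1] = L[1]-L[0] = 40-8 = 32 → [8, 40, 5, 5, 32]
append 0 → [8, 40, 5, 5, 32, 0]
append L[0]+L[-1] = 8+0 = 8 → [8, 40, 5, 5, 32, 0, 8]
append L[0]+L[2] = 8+5 = 13 → [8, 40, 5, 5, 32, 0, 8, 13]
pop() removes 13 → [8, 40, 5, 5, 32, 0, 8]
L[2]-L[0] = 5-8 = -3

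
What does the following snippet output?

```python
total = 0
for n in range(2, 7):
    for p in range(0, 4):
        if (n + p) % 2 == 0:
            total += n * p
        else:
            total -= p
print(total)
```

40

n=2,p=0: even sum, total = 0+0 = 0
n=2,p=1: odd sum, total = 0-1 = -1
n=2,p=2: even sum, total = (-1)+4 = 3
n=2,p=3: odd sum, total = 3-3 = 0
n=3,p=0: odd sum, total = 0-0 = 0
n=3,p=1: even sum, total = 0+3 = 3
n=3,p=2: odd sum, total = 3-2 = 1
n=3,p=3: even sum, total = 1+9 = 10
n=4,p=0: even sum, total = 10+0 = 10
n=4,p=1: odd sum, total = 10-1 = 9
n=4,p=2: even sum, total = 9+8 = 17
n=4,p=3: odd sum, total = 17-3 = 14
n=5,p=0: odd sum, total = 14-0 = 14
n=5,p=1: even sum, total = 14+5 = 19
n=5,p=2: odd sum, total = 19-2 = 17
n=5,p=3: even sum, total = 17+15 = 32
n=6,p=0: even sum, total = 32+0 = 32
n=6,p=1: odd sum, total = 32-1 = 31
n=6,p=2: even sum, total = 31+12 = 43
n=6,p=3: odd sum, total = 43-3 = 40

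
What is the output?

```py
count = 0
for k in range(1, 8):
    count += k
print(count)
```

28

k=1: count = 0+1 = 1
k=2: count = 1+2 = 3
k=3: count = 3+3 = 6
k=4: count = 6+4 = 10
k=5: count = 10+5 = 15
k=6: count = 15+6 = 21
k=7: count = 21+7 = 28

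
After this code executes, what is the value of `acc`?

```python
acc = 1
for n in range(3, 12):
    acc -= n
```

n=3: acc = 1-3 = -2
n=4: acc = (-2)-4 = -6
n=5: acc = (-6)-5 = -11
n=6: acc = (-11)-6 = -17
n=7: acc = (-17)-7 = -24
n=8: acc = (-24)-8 = -32
n=9: acc = (-32)-9 = -41
n=10: acc = (-41)-10 = -51
n=11: acc = (-51)-11 = -62

-62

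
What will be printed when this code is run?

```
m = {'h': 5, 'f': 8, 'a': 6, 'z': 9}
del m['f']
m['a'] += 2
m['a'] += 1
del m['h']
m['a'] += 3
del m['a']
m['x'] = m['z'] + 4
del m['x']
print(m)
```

{'z': 9}

del 'f' → {'h': 5, 'a': 6, 'z': 9}
m['a'] = 6+2 = 8 → {'h': 5, 'a': 8, 'z': 9}
m['a'] = 8+1 = 9 → {'h': 5, 'a': 9, 'z': 9}
del 'h' → {'a': 9, 'z': 9}
m['a'] = 9+3 = 12 → {'a': 12, 'z': 9}
del 'a' → {'z': 9}
m['x'] = m['z']+4 = 13 → {'z': 9, 'x': 13}
del 'x' → {'z': 9}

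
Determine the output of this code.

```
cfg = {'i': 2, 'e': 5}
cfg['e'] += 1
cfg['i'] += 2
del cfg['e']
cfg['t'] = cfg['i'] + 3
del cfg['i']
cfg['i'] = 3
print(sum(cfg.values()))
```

cfg['e'] = 5+1 = 6 → {'i': 2, 'e': 6}
cfg['i'] = 2+2 = 4 → {'i': 4, 'e': 6}
del 'e' → {'i': 4}
cfg['t'] = cfg['i']+3 = 7 → {'i': 4, 't': 7}
del 'i' → {'t': 7}
cfg['i'] = 3 → {'t': 7, 'i': 3}
sum of values = 10

10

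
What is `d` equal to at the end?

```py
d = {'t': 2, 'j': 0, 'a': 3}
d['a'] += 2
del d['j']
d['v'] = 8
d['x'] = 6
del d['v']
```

d['a'] = 3+2 = 5 → {'t': 2, 'j': 0, 'a': 5}
del 'j' → {'t': 2, 'a': 5}
d['v'] = 8 → {'t': 2, 'a': 5, 'v': 8}
d['x'] = 6 → {'t': 2, 'a': 5, 'v': 8, 'x': 6}
del 'v' → {'t': 2, 'a': 5, 'x': 6}

{'t': 2, 'a': 5, 'x': 6}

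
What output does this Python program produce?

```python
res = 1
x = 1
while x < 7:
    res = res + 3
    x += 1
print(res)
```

19

x=1: res = 1+3 = 4
x=2: res = 4+3 = 7
x=3: res = 7+3 = 10
x=4: res = 10+3 = 13
x=5: res = 13+3 = 16
x=6: res = 16+3 = 19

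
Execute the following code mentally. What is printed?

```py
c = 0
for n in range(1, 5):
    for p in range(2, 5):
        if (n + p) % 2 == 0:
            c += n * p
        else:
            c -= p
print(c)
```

30

n=1,p=2: odd sum, c = 0-2 = -2
n=1,p=3: even sum, c = (-2)+3 = 1
n=1,p=4: odd sum, c = 1-4 = -3
n=2,p=2: even sum, c = (-3)+4 = 1
n=2,p=3: odd sum, c = 1-3 = -2
n=2,p=4: even sum, c = (-2)+8 = 6
n=3,p=2: odd sum, c = 6-2 = 4
n=3,p=3: even sum, c = 4+9 = 13
n=3,p=4: odd sum, c = 13-4 = 9
n=4,p=2: even sum, c = 9+8 = 17
n=4,p=3: odd sum, c = 17-3 = 14
n=4,p=4: even sum, c = 14+16 = 30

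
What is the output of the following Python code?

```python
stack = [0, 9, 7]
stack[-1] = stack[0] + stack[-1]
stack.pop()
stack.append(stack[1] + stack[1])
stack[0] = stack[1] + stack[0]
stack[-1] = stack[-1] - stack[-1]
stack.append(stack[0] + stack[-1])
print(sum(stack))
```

27

stack[-1] = stack[0]+stack[-1] = 0+7 = 7 → [0, 9, 7]
pop() removes 7 → [0, 9]
append stack[1]+stack[1] = 9+9 = 18 → [0, 9, 18]
stack[0] = stack[1]+stack[0] = 9+0 = 9 → [9, 9, 18]
stack[-1] = stack[-1]-stack[-1] = 18-18 = 0 → [9, 9, 0]
append stack[0]+stack[-1] = 9+0 = 9 → [9, 9, 0, 9]
sum = 27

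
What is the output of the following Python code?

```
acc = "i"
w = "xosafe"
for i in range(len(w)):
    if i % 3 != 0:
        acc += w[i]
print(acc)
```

i=0: skip
i=1: add 'o' → 'io'
i=2: add 's' → 'ios'
i=3: skip
i=4: add 'f' → 'iosf'
i=5: add 'e' → 'iosfe'

iosfe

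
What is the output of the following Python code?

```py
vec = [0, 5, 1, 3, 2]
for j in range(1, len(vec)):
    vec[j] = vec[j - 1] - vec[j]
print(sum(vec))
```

-31

j=1: vec[1] = 0-5 = -5 → [0, -5, 1, 3, 2]
j=2: vec[2] = (-5)-1 = -6 → [0, -5, -6, 3, 2]
j=3: vec[3] = (-6)-3 = -9 → [0, -5, -6, -9, 2]
j=4: vec[4] = (-9)-2 = -11 → [0, -5, -6, -9, -11]
sum = -31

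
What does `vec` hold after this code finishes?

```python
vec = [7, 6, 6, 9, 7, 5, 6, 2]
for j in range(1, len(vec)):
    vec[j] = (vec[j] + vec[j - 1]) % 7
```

[7, 6, 5, 0, 0, 5, 4, 6]

j=1: vec[1] = (6+7)%7 = 6 → [7, 6, 6, 9, 7, 5, 6, 2]
j=2: vec[2] = (6+6)%7 = 5 → [7, 6, 5, 9, 7, 5, 6, 2]
j=3: vec[3] = (9+5)%7 = 0 → [7, 6, 5, 0, 7, 5, 6, 2]
j=4: vec[4] = (7+0)%7 = 0 → [7, 6, 5, 0, 0, 5, 6, 2]
j=5: vec[5] = (5+0)%7 = 5 → [7, 6, 5, 0, 0, 5, 6, 2]
j=6: vec[6] = (6+5)%7 = 4 → [7, 6, 5, 0, 0, 5, 4, 2]
j=7: vec[7] = (2+4)%7 = 6 → [7, 6, 5, 0, 0, 5, 4, 6]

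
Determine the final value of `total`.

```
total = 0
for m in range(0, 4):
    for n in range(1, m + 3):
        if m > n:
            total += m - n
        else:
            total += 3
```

m=0,n=1: not 0>1, total = 0+3 = 3
m=0,n=2: not 0>2, total = 3+3 = 6
m=1,n=1: not 1>1, total = 6+3 = 9
m=1,n=2: not 1>2, total = 9+3 = 12
m=1,n=3: not 1>3, total = 12+3 = 15
m=2,n=1: 2>1, total = 15+1 = 16
m=2,n=2: not 2>2, total = 16+3 = 19
m=2,n=3: not 2>3, total = 19+3 = 22
m=2,n=4: not 2>4, total = 22+3 = 25
m=3,n=1: 3>1, total = 25+2 = 27
m=3,n=2: 3>2, total = 27+1 = 28
m=3,n=3: not 3>3, total = 28+3 = 31
m=3,n=4: not 3>4, total = 31+3 = 34
m=3,n=5: not 3>5, total = 34+3 = 37

37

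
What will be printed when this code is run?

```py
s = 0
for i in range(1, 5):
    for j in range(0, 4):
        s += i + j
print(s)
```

i=1,j=0: s = 0+1 = 1
i=1,j=1: s = 1+2 = 3
i=1,j=2: s = 3+3 = 6
i=1,j=3: s = 6+4 = 10
i=2,j=0: s = 10+2 = 12
i=2,j=1: s = 12+3 = 15
i=2,j=2: s = 15+4 = 19
i=2,j=3: s = 19+5 = 24
i=3,j=0: s = 24+3 = 27
i=3,j=1: s = 27+4 = 31
i=3,j=2: s = 31+5 = 36
i=3,j=3: s = 36+6 = 42
i=4,j=0: s = 42+4 = 46
i=4,j=1: s = 46+5 = 51
i=4,j=2: s = 51+6 = 57
i=4,j=3: s = 57+7 = 64

64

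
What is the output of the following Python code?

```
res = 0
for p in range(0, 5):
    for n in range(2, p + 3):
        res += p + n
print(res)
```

p=0,n=2: res = 0+2 = 2
p=1,n=2: res = 2+3 = 5
p=1,n=3: res = 5+4 = 9
p=2,n=2: res = 9+4 = 13
p=2,n=3: res = 13+5 = 18
p=2,n=4: res = 18+6 = 24
p=3,n=2: res = 24+5 = 29
p=3,n=3: res = 29+6 = 35
p=3,n=4: res = 35+7 = 42
p=3,n=5: res = 42+8 = 50
p=4,n=2: res = 50+6 = 56
p=4,n=3: res = 56+7 = 63
p=4,n=4: res = 63+8 = 71
p=4,n=5: res = 71+9 = 80
p=4,n=6: res = 80+10 = 90

90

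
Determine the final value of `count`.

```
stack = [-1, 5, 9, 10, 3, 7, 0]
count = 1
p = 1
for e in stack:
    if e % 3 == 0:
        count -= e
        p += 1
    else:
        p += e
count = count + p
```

e=-1: not %3==0; p=0
e=5: not %3==0; p=5
e=9: %3==0, count = 1-9 = -8; p=6
e=10: not %3==0; p=16
e=3: %3==0, count = (-8)-3 = -11; p=17
e=7: not %3==0; p=24
e=0: %3==0, count = (-11)-0 = -11; p=25
count+p = (-11)+25 = 14

14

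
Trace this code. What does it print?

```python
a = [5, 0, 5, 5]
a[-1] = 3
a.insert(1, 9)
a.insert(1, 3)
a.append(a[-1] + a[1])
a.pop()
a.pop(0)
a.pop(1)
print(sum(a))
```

a[-1] = 3 → [5, 0, 5, 3]
insert 9 at 1 → [5, 9, 0, 5, 3]
insert 3 at 1 → [5, 3, 9, 0, 5, 3]
append a[-1]+a[1] = 3+3 = 6 → [5, 3, 9, 0, 5, 3, 6]
pop() removes 6 → [5, 3, 9, 0, 5, 3]
pop(0) removes 5 → [3, 9, 0, 5, 3]
pop(1) removes 9 → [3, 0, 5, 3]
sum = 11

11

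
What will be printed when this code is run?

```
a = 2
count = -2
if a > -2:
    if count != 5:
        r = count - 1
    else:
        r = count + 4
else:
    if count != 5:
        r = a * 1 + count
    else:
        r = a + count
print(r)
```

a=2, count=-2
a > -2 is True; count != 5 is True
→ r = count - 1 = -3

-3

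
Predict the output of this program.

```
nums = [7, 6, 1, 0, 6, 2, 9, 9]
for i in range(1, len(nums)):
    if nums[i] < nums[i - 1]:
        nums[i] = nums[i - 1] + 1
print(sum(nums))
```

84

i=1: 6<7, nums[1] = 7+1 = 8 → [7, 8, 1, 0, 6, 2, 9, 9]
i=2: 1<8, nums[2] = 8+1 = 9 → [7, 8, 9, 0, 6, 2, 9, 9]
i=3: 0<9, nums[3] = 9+1 = 10 → [7, 8, 9, 10, 6, 2, 9, 9]
i=4: 6<10, nums[4] = 10+1 = 11 → [7, 8, 9, 10, 11, 2, 9, 9]
i=5: 2<11, nums[5] = 11+1 = 12 → [7, 8, 9, 10, 11, 12, 9, 9]
i=6: 9<12, nums[6] = 12+1 = 13 → [7, 8, 9, 10, 11, 12, 13, 9]
i=7: 9<13, nums[7] = 13+1 = 14 → [7, 8, 9, 10, 11, 12, 13, 14]
sum = 84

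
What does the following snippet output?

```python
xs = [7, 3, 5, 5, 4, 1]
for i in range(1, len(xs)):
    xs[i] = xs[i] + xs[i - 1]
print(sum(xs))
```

i=1: xs[1] = 3+7 = 10 → [7, 10, 5, 5, 4, 1]
i=2: xs[2] = 5+10 = 15 → [7, 10, 15, 5, 4, 1]
i=3: xs[3] = 5+15 = 20 → [7, 10, 15, 20, 4, 1]
i=4: xs[4] = 4+20 = 24 → [7, 10, 15, 20, 24, 1]
i=5: xs[5] = 1+24 = 25 → [7, 10, 15, 20, 24, 25]
sum = 101

101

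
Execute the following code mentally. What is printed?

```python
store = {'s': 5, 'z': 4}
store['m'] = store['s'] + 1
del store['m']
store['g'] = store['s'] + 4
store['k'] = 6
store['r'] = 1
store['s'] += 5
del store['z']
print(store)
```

store['m'] = store['s']+1 = 6 → {'s': 5, 'z': 4, 'm': 6}
del 'm' → {'s': 5, 'z': 4}
store['g'] = store['s']+4 = 9 → {'s': 5, 'z': 4, 'g': 9}
store['k'] = 6 → {'s': 5, 'z': 4, 'g': 9, 'k': 6}
store['r'] = 1 → {'s': 5, 'z': 4, 'g': 9, 'k': 6, 'r': 1}
store['s'] = 5+5 = 10 → {'s': 10, 'z': 4, 'g': 9, 'k': 6, 'r': 1}
del 'z' → {'s': 10, 'g': 9, 'k': 6, 'r': 1}

{'s': 10, 'g': 9, 'k': 6, 'r': 1}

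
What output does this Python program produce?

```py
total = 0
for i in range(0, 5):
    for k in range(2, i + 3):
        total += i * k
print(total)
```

145

i=0,k=2: total = 0+0 = 0
i=1,k=2: total = 0+2 = 2
i=1,k=3: total = 2+3 = 5
i=2,k=2: total = 5+4 = 9
i=2,k=3: total = 9+6 = 15
i=2,k=4: total = 15+8 = 23
i=3,k=2: total = 23+6 = 29
i=3,k=3: total = 29+9 = 38
i=3,k=4: total = 38+12 = 50
i=3,k=5: total = 50+15 = 65
i=4,k=2: total = 65+8 = 73
i=4,k=3: total = 73+12 = 85
i=4,k=4: total = 85+16 = 101
i=4,k=5: total = 101+20 = 121
i=4,k=6: total = 121+24 = 145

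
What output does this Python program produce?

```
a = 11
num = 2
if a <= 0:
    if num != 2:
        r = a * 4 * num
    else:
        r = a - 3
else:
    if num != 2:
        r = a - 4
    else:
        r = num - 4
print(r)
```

-2

a=11, num=2
a <= 0 is False; num != 2 is False
→ r = num - 4 = -2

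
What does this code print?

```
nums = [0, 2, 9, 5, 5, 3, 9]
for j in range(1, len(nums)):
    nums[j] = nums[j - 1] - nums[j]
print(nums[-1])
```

j=1: nums[1] = 0-2 = -2 → [0, -2, 9, 5, 5, 3, 9]
j=2: nums[2] = (-2)-9 = -11 → [0, -2, -11, 5, 5, 3, 9]
j=3: nums[3] = (-11)-5 = -16 → [0, -2, -11, -16, 5, 3, 9]
j=4: nums[4] = (-16)-5 = -21 → [0, -2, -11, -16, -21, 3, 9]
j=5: nums[5] = (-21)-3 = -24 → [0, -2, -11, -16, -21, -24, 9]
j=6: nums[6] = (-24)-9 = -33 → [0, -2, -11, -16, -21, -24, -33]

-33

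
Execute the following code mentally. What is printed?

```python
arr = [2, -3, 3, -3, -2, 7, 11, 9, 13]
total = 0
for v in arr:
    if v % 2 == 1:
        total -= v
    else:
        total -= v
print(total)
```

v=2: not odd, total = 0-2 = -2
v=-3: odd, total = (-2)-(-3) = 1
v=3: odd, total = 1-3 = -2
v=-3: odd, total = (-2)-(-3) = 1
v=-2: not odd, total = 1-(-2) = 3
v=7: odd, total = 3-7 = -4
v=11: odd, total = (-4)-11 = -15
v=9: odd, total = (-15)-9 = -24
v=13: odd, total = (-24)-13 = -37

-37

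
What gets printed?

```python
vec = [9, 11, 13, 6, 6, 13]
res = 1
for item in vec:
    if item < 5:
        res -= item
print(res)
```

item=9: not <5
item=11: not <5
item=13: not <5
item=6: not <5
item=6: not <5
item=13: not <5

1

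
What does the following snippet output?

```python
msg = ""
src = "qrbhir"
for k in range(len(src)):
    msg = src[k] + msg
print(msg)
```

k=0: prepend 'q' → 'q'
k=1: prepend 'r' → 'rq'
k=2: prepend 'b' → 'brq'
k=3: prepend 'h' → 'hbrq'
k=4: prepend 'i' → 'ihbrq'
k=5: prepend 'r' → 'rihbrq'

rihbrq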